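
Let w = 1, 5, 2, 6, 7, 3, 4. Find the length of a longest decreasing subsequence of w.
2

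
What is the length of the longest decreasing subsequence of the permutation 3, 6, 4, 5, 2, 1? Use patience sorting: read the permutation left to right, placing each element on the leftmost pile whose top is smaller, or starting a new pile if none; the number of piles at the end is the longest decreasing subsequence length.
3: new pile. tops = [3]
6: onto pile 1 (replacing 3). tops = [6]
4: new pile. tops = [6, 4]
5: onto pile 2 (replacing 4). tops = [6, 5]
2: new pile. tops = [6, 5, 2]
1: new pile. tops = [6, 5, 2, 1]

4 piles, so the longest decreasing subsequence has length 4.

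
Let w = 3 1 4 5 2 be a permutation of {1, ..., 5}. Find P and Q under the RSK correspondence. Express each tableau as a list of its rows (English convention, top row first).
P = [[1, 2, 5], [3, 4]], Q = [[1, 3, 4], [2, 5]]

Insert each entry of the permutation into P by Schensted row insertion, recording in Q the position of each new cell.

Insert 3: appended to row 1. P = [[3]].
Insert 1: 1 bumps 3 from row 1; 3 starts row 2. P = [[1], [3]].
Insert 4: appended to row 1. P = [[1, 4], [3]].
Insert 5: appended to row 1. P = [[1, 4, 5], [3]].
Insert 2: 2 bumps 4 from row 1; 4 appends to row 2. P = [[1, 2, 5], [3, 4]].

So P = [[1, 2, 5], [3, 4]], Q = [[1, 3, 4], [2, 5]].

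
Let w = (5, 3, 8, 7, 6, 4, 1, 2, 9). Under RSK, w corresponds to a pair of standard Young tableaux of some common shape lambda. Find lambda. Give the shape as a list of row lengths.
[3, 2, 2, 1, 1]

Row-insert each entry into an empty tableau.

After inserting 5: P = [[5]].
After inserting 3: P = [[3], [5]].
After inserting 8: P = [[3, 8], [5]].
After inserting 7: P = [[3, 7], [5, 8]].
After inserting 6: P = [[3, 6], [5, 7], [8]].
After inserting 4: P = [[3, 4], [5, 6], [7], [8]].
After inserting 1: P = [[1, 4], [3, 6], [5], [7], [8]].
After inserting 2: P = [[1, 2], [3, 4], [5, 6], [7], [8]].
After inserting 9: P = [[1, 2, 9], [3, 4], [5, 6], [7], [8]].

The final insertion tableau P = [[1, 2, 9], [3, 4], [5, 6], [7], [8]] has shape [3, 2, 2, 1, 1].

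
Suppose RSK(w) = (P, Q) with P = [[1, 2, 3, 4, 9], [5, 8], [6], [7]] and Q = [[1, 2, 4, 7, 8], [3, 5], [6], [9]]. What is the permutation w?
1 7 2 8 6 3 5 9 4

Reverse RSK: for i = n, n-1, ..., 1, locate i in Q, remove the corresponding corner cell from P, and reverse-bump its entry up through P; the value ejected from row 1 is w(i).

So w = 1 7 2 8 6 3 5 9 4.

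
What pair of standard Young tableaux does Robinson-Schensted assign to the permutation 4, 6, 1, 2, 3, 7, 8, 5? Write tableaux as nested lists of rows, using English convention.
Insert each entry of the permutation into P by Schensted row insertion, recording in Q the position of each new cell.

Insert 4: appended to row 1. P = [[4]].
Insert 6: appended to row 1. P = [[4, 6]].
Insert 1: 1 bumps 4 from row 1; 4 starts row 2. P = [[1, 6], [4]].
Insert 2: 2 bumps 6 from row 1; 6 appends to row 2. P = [[1, 2], [4, 6]].
Insert 3: appended to row 1. P = [[1, 2, 3], [4, 6]].
Insert 7: appended to row 1. P = [[1, 2, 3, 7], [4, 6]].
Insert 8: appended to row 1. P = [[1, 2, 3, 7, 8], [4, 6]].
Insert 5: 5 bumps 7 from row 1; 7 appends to row 2. P = [[1, 2, 3, 5, 8], [4, 6, 7]].

So P = [[1, 2, 3, 5, 8], [4, 6, 7]], Q = [[1, 2, 5, 6, 7], [3, 4, 8]].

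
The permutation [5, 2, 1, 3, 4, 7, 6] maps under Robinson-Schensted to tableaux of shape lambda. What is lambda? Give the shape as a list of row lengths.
[4, 2, 1]

Row-insert each entry into an empty tableau.

After inserting 5: P = [[5]].
After inserting 2: P = [[2], [5]].
After inserting 1: P = [[1], [2], [5]].
After inserting 3: P = [[1, 3], [2], [5]].
After inserting 4: P = [[1, 3, 4], [2], [5]].
After inserting 7: P = [[1, 3, 4, 7], [2], [5]].
After inserting 6: P = [[1, 3, 4, 6], [2, 7], [5]].

The final insertion tableau P = [[1, 3, 4, 6], [2, 7], [5]] has shape [4, 2, 1].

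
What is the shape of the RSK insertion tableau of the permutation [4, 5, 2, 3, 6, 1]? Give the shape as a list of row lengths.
[3, 2, 1]

Row-insert each entry into an empty tableau.

After inserting 4: P = [[4]].
After inserting 5: P = [[4, 5]].
After inserting 2: P = [[2, 5], [4]].
After inserting 3: P = [[2, 3], [4, 5]].
After inserting 6: P = [[2, 3, 6], [4, 5]].
After inserting 1: P = [[1, 3, 6], [2, 5], [4]].

The final insertion tableau P = [[1, 3, 6], [2, 5], [4]] has shape [3, 2, 1].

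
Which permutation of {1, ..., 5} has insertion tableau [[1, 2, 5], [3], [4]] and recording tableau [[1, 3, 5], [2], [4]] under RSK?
Reverse the RSK construction: for i from n down to 1, find the cell of Q containing i, remove the entry at that cell from P, and reverse-bump it up through P; the value ejected from row 1 is w(i).

Step i=5: Q has 5 at row 1, column 3; remove that cell from P, ejecting 5. So w(5) = 5. P is now [[1, 2], [3], [4]].
Step i=4: Q has 4 at row 3, column 1; remove 4 from row 3 of P and reverse-bump: 4 enters row 2 and ejects 3; 3 enters row 1 and ejects 2. So w(4) = 2. P is now [[1, 3], [4]].
Step i=3: Q has 3 at row 1, column 2; remove that cell from P, ejecting 3. So w(3) = 3. P is now [[1], [4]].
Step i=2: Q has 2 at row 2, column 1; remove 4 from row 2 of P and reverse-bump: 4 enters row 1 and ejects 1. So w(2) = 1. P is now [[4]].
Step i=1: Q has 1 at row 1, column 1; remove that cell from P, ejecting 4. So w(1) = 4. P is now [].

So w = 4 1 3 2 5.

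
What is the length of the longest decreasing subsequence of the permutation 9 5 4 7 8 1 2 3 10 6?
4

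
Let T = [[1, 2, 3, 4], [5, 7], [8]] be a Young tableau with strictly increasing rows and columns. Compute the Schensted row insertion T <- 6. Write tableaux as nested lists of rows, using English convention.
6 is larger than every entry of row 1, so it is appended to row 1. The new tableau is [[1, 2, 3, 4, 6], [5, 7], [8]].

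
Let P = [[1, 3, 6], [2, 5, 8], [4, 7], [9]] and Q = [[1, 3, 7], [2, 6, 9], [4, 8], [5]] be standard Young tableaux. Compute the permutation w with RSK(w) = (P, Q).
Reverse the RSK construction: for i from n down to 1, find the cell of Q containing i, remove the entry at that cell from P, and reverse-bump it up through P; the value ejected from row 1 is w(i).

Step i=9: Q has 9 at row 2, column 3; remove 8 from row 2 of P and reverse-bump: 8 enters row 1 and ejects 6. So w(9) = 6. P is now [[1, 3, 8], [2, 5], [4, 7], [9]].
Step i=8: Q has 8 at row 3, column 2; remove 7 from row 3 of P and reverse-bump: 7 enters row 2 and ejects 5; 5 enters row 1 and ejects 3. So w(8) = 3. P is now [[1, 5, 8], [2, 7], [4], [9]].
Step i=7: Q has 7 at row 1, column 3; remove that cell from P, ejecting 8. So w(7) = 8. P is now [[1, 5], [2, 7], [4], [9]].
Step i=6: Q has 6 at row 2, column 2; remove 7 from row 2 of P and reverse-bump: 7 enters row 1 and ejects 5. So w(6) = 5. P is now [[1, 7], [2], [4], [9]].
Step i=5: Q has 5 at row 4, column 1; remove 9 from row 4 of P and reverse-bump: 9 enters row 3 and ejects 4; 4 enters row 2 and ejects 2; 2 enters row 1 and ejects 1. So w(5) = 1. P is now [[2, 7], [4], [9]].
Step i=4: Q has 4 at row 3, column 1; remove 9 from row 3 of P and reverse-bump: 9 enters row 2 and ejects 4; 4 enters row 1 and ejects 2. So w(4) = 2. P is now [[4, 7], [9]].
Step i=3: Q has 3 at row 1, column 2; remove that cell from P, ejecting 7. So w(3) = 7. P is now [[4], [9]].
Step i=2: Q has 2 at row 2, column 1; remove 9 from row 2 of P and reverse-bump: 9 enters row 1 and ejects 4. So w(2) = 4. P is now [[9]].
Step i=1: Q has 1 at row 1, column 1; remove that cell from P, ejecting 9. So w(1) = 9. P is now [].

So w = 9 4 7 2 1 5 8 3 6.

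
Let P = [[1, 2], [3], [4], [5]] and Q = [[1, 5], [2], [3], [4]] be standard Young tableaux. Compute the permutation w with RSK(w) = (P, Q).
Reverse the RSK construction: for i from n down to 1, find the cell of Q containing i, remove the entry at that cell from P, and reverse-bump it up through P; the value ejected from row 1 is w(i).

Step i=5: Q has 5 at row 1, column 2; remove that cell from P, ejecting 2. So w(5) = 2. P is now [[1], [3], [4], [5]].
Step i=4: Q has 4 at row 4, column 1; remove 5 from row 4 of P and reverse-bump: 5 enters row 3 and ejects 4; 4 enters row 2 and ejects 3; 3 enters row 1 and ejects 1. So w(4) = 1. P is now [[3], [4], [5]].
Step i=3: Q has 3 at row 3, column 1; remove 5 from row 3 of P and reverse-bump: 5 enters row 2 and ejects 4; 4 enters row 1 and ejects 3. So w(3) = 3. P is now [[4], [5]].
Step i=2: Q has 2 at row 2, column 1; remove 5 from row 2 of P and reverse-bump: 5 enters row 1 and ejects 4. So w(2) = 4. P is now [[5]].
Step i=1: Q has 1 at row 1, column 1; remove that cell from P, ejecting 5. So w(1) = 5. P is now [].

So w = 5 4 3 1 2.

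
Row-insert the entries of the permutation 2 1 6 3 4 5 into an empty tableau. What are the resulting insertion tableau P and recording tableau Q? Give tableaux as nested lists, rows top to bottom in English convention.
Insert each entry of the permutation into P by Schensted row insertion, recording in Q the position of each new cell.

Insert 2: appended to row 1. P = [[2]].
Insert 1: 1 bumps 2 from row 1; 2 starts row 2. P = [[1], [2]].
Insert 6: appended to row 1. P = [[1, 6], [2]].
Insert 3: 3 bumps 6 from row 1; 6 appends to row 2. P = [[1, 3], [2, 6]].
Insert 4: appended to row 1. P = [[1, 3, 4], [2, 6]].
Insert 5: appended to row 1. P = [[1, 3, 4, 5], [2, 6]].

So P = [[1, 3, 4, 5], [2, 6]], Q = [[1, 3, 5, 6], [2, 4]].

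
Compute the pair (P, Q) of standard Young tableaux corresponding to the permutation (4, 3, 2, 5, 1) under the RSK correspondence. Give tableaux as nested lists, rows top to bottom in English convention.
Insert each entry of the permutation into P by Schensted row insertion, recording in Q the position of each new cell.

Insert 4: appended to row 1. P = [[4]].
Insert 3: 3 bumps 4 from row 1; 4 starts row 2. P = [[3], [4]].
Insert 2: 2 bumps 3 from row 1; 3 bumps 4 from row 2; 4 starts row 3. P = [[2], [3], [4]].
Insert 5: appended to row 1. P = [[2, 5], [3], [4]].
Insert 1: 1 bumps 2 from row 1; 2 bumps 3 from row 2; 3 bumps 4 from row 3; 4 starts row 4. P = [[1, 5], [2], [3], [4]].

So P = [[1, 5], [2], [3], [4]], Q = [[1, 4], [2], [3], [5]].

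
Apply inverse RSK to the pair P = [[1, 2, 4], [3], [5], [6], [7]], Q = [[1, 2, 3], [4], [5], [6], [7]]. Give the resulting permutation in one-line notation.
1 3 7 6 5 4 2

Reverse the RSK construction: for i from n down to 1, find the cell of Q containing i, remove the entry at that cell from P, and reverse-bump it up through P; the value ejected from row 1 is w(i).

Step i=7: Q has 7 at row 5, column 1; remove 7 from row 5 of P and reverse-bump: 7 enters row 4 and ejects 6; 6 enters row 3 and ejects 5; 5 enters row 2 and ejects 3; 3 enters row 1 and ejects 2. So w(7) = 2. P is now [[1, 3, 4], [5], [6], [7]].
Step i=6: Q has 6 at row 4, column 1; remove 7 from row 4 of P and reverse-bump: 7 enters row 3 and ejects 6; 6 enters row 2 and ejects 5; 5 enters row 1 and ejects 4. So w(6) = 4. P is now [[1, 3, 5], [6], [7]].
Step i=5: Q has 5 at row 3, column 1; remove 7 from row 3 of P and reverse-bump: 7 enters row 2 and ejects 6; 6 enters row 1 and ejects 5. So w(5) = 5. P is now [[1, 3, 6], [7]].
Step i=4: Q has 4 at row 2, column 1; remove 7 from row 2 of P and reverse-bump: 7 enters row 1 and ejects 6. So w(4) = 6. P is now [[1, 3, 7]].
Step i=3: Q has 3 at row 1, column 3; remove that cell from P, ejecting 7. So w(3) = 7. P is now [[1, 3]].
Step i=2: Q has 2 at row 1, column 2; remove that cell from P, ejecting 3. So w(2) = 3. P is now [[1]].
Step i=1: Q has 1 at row 1, column 1; remove that cell from P, ejecting 1. So w(1) = 1. P is now [].

So w = 1 3 7 6 5 4 2.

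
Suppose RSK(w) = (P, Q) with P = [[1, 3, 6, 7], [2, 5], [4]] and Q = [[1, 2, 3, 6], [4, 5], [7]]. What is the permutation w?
Reverse the RSK construction: for i from n down to 1, find the cell of Q containing i, remove the entry at that cell from P, and reverse-bump it up through P; the value ejected from row 1 is w(i).

Step i=7: Q has 7 at row 3, column 1; remove 4 from row 3 of P and reverse-bump: 4 enters row 2 and ejects 2; 2 enters row 1 and ejects 1. So w(7) = 1. P is now [[2, 3, 6, 7], [4, 5]].
Step i=6: Q has 6 at row 1, column 4; remove that cell from P, ejecting 7. So w(6) = 7. P is now [[2, 3, 6], [4, 5]].
Step i=5: Q has 5 at row 2, column 2; remove 5 from row 2 of P and reverse-bump: 5 enters row 1 and ejects 3. So w(5) = 3. P is now [[2, 5, 6], [4]].
Step i=4: Q has 4 at row 2, column 1; remove 4 from row 2 of P and reverse-bump: 4 enters row 1 and ejects 2. So w(4) = 2. P is now [[4, 5, 6]].
Step i=3: Q has 3 at row 1, column 3; remove that cell from P, ejecting 6. So w(3) = 6. P is now [[4, 5]].
Step i=2: Q has 2 at row 1, column 2; remove that cell from P, ejecting 5. So w(2) = 5. P is now [[4]].
Step i=1: Q has 1 at row 1, column 1; remove that cell from P, ejecting 4. So w(1) = 4. P is now [].

So w = 4 5 6 2 3 7 1.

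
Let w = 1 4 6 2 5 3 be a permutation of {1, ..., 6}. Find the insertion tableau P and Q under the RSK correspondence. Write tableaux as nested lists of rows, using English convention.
P = [[1, 2, 3], [4, 5], [6]], Q = [[1, 2, 3], [4, 5], [6]]

Insert each entry of the permutation into P by Schensted row insertion, recording in Q the position of each new cell.

Insert 1: appended to row 1. P = [[1]].
Insert 4: appended to row 1. P = [[1, 4]].
Insert 6: appended to row 1. P = [[1, 4, 6]].
Insert 2: 2 bumps 4 from row 1; 4 starts row 2. P = [[1, 2, 6], [4]].
Insert 5: 5 bumps 6 from row 1; 6 appends to row 2. P = [[1, 2, 5], [4, 6]].
Insert 3: 3 bumps 5 from row 1; 5 bumps 6 from row 2; 6 starts row 3. P = [[1, 2, 3], [4, 5], [6]].

So P = [[1, 2, 3], [4, 5], [6]], Q = [[1, 2, 3], [4, 5], [6]].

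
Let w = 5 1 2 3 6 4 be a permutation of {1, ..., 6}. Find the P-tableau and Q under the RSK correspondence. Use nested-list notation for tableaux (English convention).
P = [[1, 2, 3, 4], [5, 6]], Q = [[1, 3, 4, 5], [2, 6]]

Insert each entry of the permutation into P by Schensted row insertion, recording in Q the position of each new cell.

After inserting 5: P = [[5]].
After inserting 1: P = [[1], [5]].
After inserting 2: P = [[1, 2], [5]].
After inserting 3: P = [[1, 2, 3], [5]].
After inserting 6: P = [[1, 2, 3, 6], [5]].
After inserting 4: P = [[1, 2, 3, 4], [5, 6]].

So P = [[1, 2, 3, 4], [5, 6]], Q = [[1, 3, 4, 5], [2, 6]].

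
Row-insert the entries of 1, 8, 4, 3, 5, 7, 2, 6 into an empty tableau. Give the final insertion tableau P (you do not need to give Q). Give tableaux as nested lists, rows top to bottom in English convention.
Insert 1: appended to row 1. P = [[1]].
Insert 8: appended to row 1. P = [[1, 8]].
Insert 4: 4 bumps 8 from row 1; 8 starts row 2. P = [[1, 4], [8]].
Insert 3: 3 bumps 4 from row 1; 4 bumps 8 from row 2; 8 starts row 3. P = [[1, 3], [4], [8]].
Insert 5: appended to row 1. P = [[1, 3, 5], [4], [8]].
Insert 7: appended to row 1. P = [[1, 3, 5, 7], [4], [8]].
Insert 2: 2 bumps 3 from row 1; 3 bumps 4 from row 2; 4 bumps 8 from row 3; 8 starts row 4. P = [[1, 2, 5, 7], [3], [4], [8]].
Insert 6: 6 bumps 7 from row 1; 7 appends to row 2. P = [[1, 2, 5, 6], [3, 7], [4], [8]].

So P = [[1, 2, 5, 6], [3, 7], [4], [8]].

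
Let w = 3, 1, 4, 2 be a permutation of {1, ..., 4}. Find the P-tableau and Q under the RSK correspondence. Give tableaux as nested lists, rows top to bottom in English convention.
P = [[1, 2], [3, 4]], Q = [[1, 3], [2, 4]]

Insert each entry of the permutation into P by Schensted row insertion, recording in Q the position of each new cell.

Insert 3: appended to row 1. P = [[3]].
Insert 1: 1 bumps 3 from row 1; 3 starts row 2. P = [[1], [3]].
Insert 4: appended to row 1. P = [[1, 4], [3]].
Insert 2: 2 bumps 4 from row 1; 4 appends to row 2. P = [[1, 2], [3, 4]].

So P = [[1, 2], [3, 4]], Q = [[1, 3], [2, 4]].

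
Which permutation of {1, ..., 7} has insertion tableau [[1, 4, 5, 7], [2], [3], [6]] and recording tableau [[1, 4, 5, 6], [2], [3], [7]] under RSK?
6 3 2 4 5 7 1

Reverse the RSK construction: for i from n down to 1, find the cell of Q containing i, remove the entry at that cell from P, and reverse-bump it up through P; the value ejected from row 1 is w(i).

Step i=7: Q has 7 at row 4, column 1; remove 6 from row 4 of P and reverse-bump: 6 enters row 3 and ejects 3; 3 enters row 2 and ejects 2; 2 enters row 1 and ejects 1. So w(7) = 1. P is now [[2, 4, 5, 7], [3], [6]].
Step i=6: Q has 6 at row 1, column 4; remove that cell from P, ejecting 7. So w(6) = 7. P is now [[2, 4, 5], [3], [6]].
Step i=5: Q has 5 at row 1, column 3; remove that cell from P, ejecting 5. So w(5) = 5. P is now [[2, 4], [3], [6]].
Step i=4: Q has 4 at row 1, column 2; remove that cell from P, ejecting 4. So w(4) = 4. P is now [[2], [3], [6]].
Step i=3: Q has 3 at row 3, column 1; remove 6 from row 3 of P and reverse-bump: 6 enters row 2 and ejects 3; 3 enters row 1 and ejects 2. So w(3) = 2. P is now [[3], [6]].
Step i=2: Q has 2 at row 2, column 1; remove 6 from row 2 of P and reverse-bump: 6 enters row 1 and ejects 3. So w(2) = 3. P is now [[6]].
Step i=1: Q has 1 at row 1, column 1; remove that cell from P, ejecting 6. So w(1) = 6. P is now [].

So w = 6 3 2 4 5 7 1.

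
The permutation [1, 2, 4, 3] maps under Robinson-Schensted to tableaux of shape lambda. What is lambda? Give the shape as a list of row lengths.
[3, 1]

Row-insert each entry into an empty tableau.

After inserting 1: P = [[1]].
After inserting 2: P = [[1, 2]].
After inserting 4: P = [[1, 2, 4]].
After inserting 3: P = [[1, 2, 3], [4]].

The final insertion tableau P = [[1, 2, 3], [4]] has shape [3, 1].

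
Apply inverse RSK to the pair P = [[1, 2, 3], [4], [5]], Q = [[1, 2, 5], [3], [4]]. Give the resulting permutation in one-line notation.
Reverse the RSK construction: for i from n down to 1, find the cell of Q containing i, remove the entry at that cell from P, and reverse-bump it up through P; the value ejected from row 1 is w(i).

Step i=5: Q has 5 at row 1, column 3; remove that cell from P, ejecting 3. So w(5) = 3. P is now [[1, 2], [4], [5]].
Step i=4: Q has 4 at row 3, column 1; remove 5 from row 3 of P and reverse-bump: 5 enters row 2 and ejects 4; 4 enters row 1 and ejects 2. So w(4) = 2. P is now [[1, 4], [5]].
Step i=3: Q has 3 at row 2, column 1; remove 5 from row 2 of P and reverse-bump: 5 enters row 1 and ejects 4. So w(3) = 4. P is now [[1, 5]].
Step i=2: Q has 2 at row 1, column 2; remove that cell from P, ejecting 5. So w(2) = 5. P is now [[1]].
Step i=1: Q has 1 at row 1, column 1; remove that cell from P, ejecting 1. So w(1) = 1. P is now [].

So w = 1 5 4 2 3.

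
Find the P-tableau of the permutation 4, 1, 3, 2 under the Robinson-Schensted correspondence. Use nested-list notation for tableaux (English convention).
P = [[1, 2], [3], [4]]

Insert 4: appended to row 1. P = [[4]].
Insert 1: 1 bumps 4 from row 1; 4 starts row 2. P = [[1], [4]].
Insert 3: appended to row 1. P = [[1, 3], [4]].
Insert 2: 2 bumps 3 from row 1; 3 bumps 4 from row 2; 4 starts row 3. P = [[1, 2], [3], [4]].

So P = [[1, 2], [3], [4]].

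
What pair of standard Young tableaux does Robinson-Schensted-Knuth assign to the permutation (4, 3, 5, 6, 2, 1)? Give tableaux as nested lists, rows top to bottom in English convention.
P = [[1, 5, 6], [2], [3], [4]], Q = [[1, 3, 4], [2], [5], [6]]

Insert each entry of the permutation into P by Schensted row insertion, recording in Q the position of each new cell.

Insert 4: appended to row 1. P = [[4]].
Insert 3: 3 bumps 4 from row 1; 4 starts row 2. P = [[3], [4]].
Insert 5: appended to row 1. P = [[3, 5], [4]].
Insert 6: appended to row 1. P = [[3, 5, 6], [4]].
Insert 2: 2 bumps 3 from row 1; 3 bumps 4 from row 2; 4 starts row 3. P = [[2, 5, 6], [3], [4]].
Insert 1: 1 bumps 2 from row 1; 2 bumps 3 from row 2; 3 bumps 4 from row 3; 4 starts row 4. P = [[1, 5, 6], [2], [3], [4]].

So P = [[1, 5, 6], [2], [3], [4]], Q = [[1, 3, 4], [2], [5], [6]].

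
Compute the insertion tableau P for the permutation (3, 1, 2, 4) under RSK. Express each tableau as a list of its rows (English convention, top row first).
After inserting 3: P = [[3]].
After inserting 1: P = [[1], [3]].
After inserting 2: P = [[1, 2], [3]].
After inserting 4: P = [[1, 2, 4], [3]].

So P = [[1, 2, 4], [3]].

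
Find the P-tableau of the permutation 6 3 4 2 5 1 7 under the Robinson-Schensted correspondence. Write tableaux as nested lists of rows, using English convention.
P = [[1, 4, 5, 7], [2], [3], [6]]

Insert 6: appended to row 1. P = [[6]].
Insert 3: 3 bumps 6 from row 1; 6 starts row 2. P = [[3], [6]].
Insert 4: appended to row 1. P = [[3, 4], [6]].
Insert 2: 2 bumps 3 from row 1; 3 bumps 6 from row 2; 6 starts row 3. P = [[2, 4], [3], [6]].
Insert 5: appended to row 1. P = [[2, 4, 5], [3], [6]].
Insert 1: 1 bumps 2 from row 1; 2 bumps 3 from row 2; 3 bumps 6 from row 3; 6 starts row 4. P = [[1, 4, 5], [2], [3], [6]].
Insert 7: appended to row 1. P = [[1, 4, 5, 7], [2], [3], [6]].

So P = [[1, 4, 5, 7], [2], [3], [6]].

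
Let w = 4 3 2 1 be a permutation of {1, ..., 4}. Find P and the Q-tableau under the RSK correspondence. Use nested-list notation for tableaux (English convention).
Insert each entry of the permutation into P by Schensted row insertion, recording in Q the position of each new cell.

After inserting 4: P = [[4]].
After inserting 3: P = [[3], [4]].
After inserting 2: P = [[2], [3], [4]].
After inserting 1: P = [[1], [2], [3], [4]].

So P = [[1], [2], [3], [4]], Q = [[1], [2], [3], [4]].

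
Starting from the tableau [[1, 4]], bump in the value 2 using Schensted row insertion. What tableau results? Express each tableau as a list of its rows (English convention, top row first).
In row 1, 2 replaces 4 (the leftmost entry greater than 2); 4 is bumped to row 2. 4 starts a new row 2. The new tableau is [[1, 2], [4]].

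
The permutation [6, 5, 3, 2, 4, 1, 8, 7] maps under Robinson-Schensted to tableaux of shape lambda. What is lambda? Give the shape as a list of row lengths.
[3, 2, 1, 1, 1]

Row-insert each entry into an empty tableau.

After inserting 6: P = [[6]].
After inserting 5: P = [[5], [6]].
After inserting 3: P = [[3], [5], [6]].
After inserting 2: P = [[2], [3], [5], [6]].
After inserting 4: P = [[2, 4], [3], [5], [6]].
After inserting 1: P = [[1, 4], [2], [3], [5], [6]].
After inserting 8: P = [[1, 4, 8], [2], [3], [5], [6]].
After inserting 7: P = [[1, 4, 7], [2, 8], [3], [5], [6]].

The final insertion tableau P = [[1, 4, 7], [2, 8], [3], [5], [6]] has shape [3, 2, 1, 1, 1].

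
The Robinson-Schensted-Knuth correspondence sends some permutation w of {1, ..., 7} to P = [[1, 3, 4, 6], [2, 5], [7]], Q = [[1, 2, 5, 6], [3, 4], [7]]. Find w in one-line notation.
Reverse the RSK construction: for i from n down to 1, find the cell of Q containing i, remove the entry at that cell from P, and reverse-bump it up through P; the value ejected from row 1 is w(i).

Step i=7: Q has 7 at row 3, column 1; remove 7 from row 3 of P and reverse-bump: 7 enters row 2 and ejects 5; 5 enters row 1 and ejects 4. So w(7) = 4. P is now [[1, 3, 5, 6], [2, 7]].
Step i=6: Q has 6 at row 1, column 4; remove that cell from P, ejecting 6. So w(6) = 6. P is now [[1, 3, 5], [2, 7]].
Step i=5: Q has 5 at row 1, column 3; remove that cell from P, ejecting 5. So w(5) = 5. P is now [[1, 3], [2, 7]].
Step i=4: Q has 4 at row 2, column 2; remove 7 from row 2 of P and reverse-bump: 7 enters row 1 and ejects 3. So w(4) = 3. P is now [[1, 7], [2]].
Step i=3: Q has 3 at row 2, column 1; remove 2 from row 2 of P and reverse-bump: 2 enters row 1 and ejects 1. So w(3) = 1. P is now [[2, 7]].
Step i=2: Q has 2 at row 1, column 2; remove that cell from P, ejecting 7. So w(2) = 7. P is now [[2]].
Step i=1: Q has 1 at row 1, column 1; remove that cell from P, ejecting 2. So w(1) = 2. P is now [].

So w = 2 7 1 3 5 6 4.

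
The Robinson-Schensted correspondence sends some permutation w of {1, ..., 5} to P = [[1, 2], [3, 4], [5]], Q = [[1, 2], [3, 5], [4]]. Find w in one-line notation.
Reverse the RSK construction: for i from n down to 1, find the cell of Q containing i, remove the entry at that cell from P, and reverse-bump it up through P; the value ejected from row 1 is w(i).

Step i=5: Q has 5 at row 2, column 2; remove 4 from row 2 of P and reverse-bump: 4 enters row 1 and ejects 2. So w(5) = 2. P is now [[1, 4], [3], [5]].
Step i=4: Q has 4 at row 3, column 1; remove 5 from row 3 of P and reverse-bump: 5 enters row 2 and ejects 3; 3 enters row 1 and ejects 1. So w(4) = 1. P is now [[3, 4], [5]].
Step i=3: Q has 3 at row 2, column 1; remove 5 from row 2 of P and reverse-bump: 5 enters row 1 and ejects 4. So w(3) = 4. P is now [[3, 5]].
Step i=2: Q has 2 at row 1, column 2; remove that cell from P, ejecting 5. So w(2) = 5. P is now [[3]].
Step i=1: Q has 1 at row 1, column 1; remove that cell from P, ejecting 3. So w(1) = 3. P is now [].

So w = 3 5 4 1 2.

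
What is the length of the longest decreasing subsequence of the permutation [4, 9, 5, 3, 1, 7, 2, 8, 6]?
4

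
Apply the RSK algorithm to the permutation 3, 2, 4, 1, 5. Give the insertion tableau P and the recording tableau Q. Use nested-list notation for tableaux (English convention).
P = [[1, 4, 5], [2], [3]], Q = [[1, 3, 5], [2], [4]]

Insert each entry of the permutation into P by Schensted row insertion, recording in Q the position of each new cell.

Insert 3: appended to row 1. P = [[3]], Q = [[1]].
Insert 2: 2 bumps 3 from row 1; 3 starts row 2. P = [[2], [3]], Q = [[1], [2]].
Insert 4: appended to row 1. P = [[2, 4], [3]], Q = [[1, 3], [2]].
Insert 1: 1 bumps 2 from row 1; 2 bumps 3 from row 2; 3 starts row 3. P = [[1, 4], [2], [3]], Q = [[1, 3], [2], [4]].
Insert 5: appended to row 1. P = [[1, 4, 5], [2], [3]], Q = [[1, 3, 5], [2], [4]].

So P = [[1, 4, 5], [2], [3]], Q = [[1, 3, 5], [2], [4]].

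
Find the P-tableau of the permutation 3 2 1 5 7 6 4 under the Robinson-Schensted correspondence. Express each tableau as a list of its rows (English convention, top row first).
P = [[1, 4, 6], [2, 5], [3, 7]]

Insert 3: appended to row 1. P = [[3]].
Insert 2: 2 bumps 3 from row 1; 3 starts row 2. P = [[2], [3]].
Insert 1: 1 bumps 2 from row 1; 2 bumps 3 from row 2; 3 starts row 3. P = [[1], [2], [3]].
Insert 5: appended to row 1. P = [[1, 5], [2], [3]].
Insert 7: appended to row 1. P = [[1, 5, 7], [2], [3]].
Insert 6: 6 bumps 7 from row 1; 7 appends to row 2. P = [[1, 5, 6], [2, 7], [3]].
Insert 4: 4 bumps 5 from row 1; 5 bumps 7 from row 2; 7 appends to row 3. P = [[1, 4, 6], [2, 5], [3, 7]].

So P = [[1, 4, 6], [2, 5], [3, 7]].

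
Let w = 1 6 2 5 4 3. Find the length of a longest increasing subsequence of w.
3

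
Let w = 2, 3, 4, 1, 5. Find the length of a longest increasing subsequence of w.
4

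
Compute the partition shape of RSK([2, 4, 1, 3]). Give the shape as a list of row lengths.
[2, 2]

Row-insert each entry into an empty tableau.

After inserting 2: P = [[2]].
After inserting 4: P = [[2, 4]].
After inserting 1: P = [[1, 4], [2]].
After inserting 3: P = [[1, 3], [2, 4]].

The final insertion tableau P = [[1, 3], [2, 4]] has shape [2, 2].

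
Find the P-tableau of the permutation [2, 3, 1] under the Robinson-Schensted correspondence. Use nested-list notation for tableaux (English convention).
Insert 2: appended to row 1. P = [[2]].
Insert 3: appended to row 1. P = [[2, 3]].
Insert 1: 1 bumps 2 from row 1; 2 starts row 2. P = [[1, 3], [2]].

So P = [[1, 3], [2]].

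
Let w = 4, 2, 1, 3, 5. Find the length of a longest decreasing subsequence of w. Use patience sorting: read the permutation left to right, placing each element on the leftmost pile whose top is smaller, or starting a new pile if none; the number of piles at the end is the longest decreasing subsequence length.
4: new pile. tops = [4]
2: new pile. tops = [4, 2]
1: new pile. tops = [4, 2, 1]
3: onto pile 2 (replacing 2). tops = [4, 3, 1]
5: onto pile 1 (replacing 4). tops = [5, 3, 1]

3 piles, so the longest decreasing subsequence has length 3.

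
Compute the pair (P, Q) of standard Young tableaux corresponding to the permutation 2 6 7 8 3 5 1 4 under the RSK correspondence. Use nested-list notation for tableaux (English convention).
P = [[1, 3, 4, 8], [2, 5], [6, 7]], Q = [[1, 2, 3, 4], [5, 6], [7, 8]]

Insert each entry of the permutation into P by Schensted row insertion, recording in Q the position of each new cell.

Insert 2: appended to row 1. P = [[2]], Q = [[1]].
Insert 6: appended to row 1. P = [[2, 6]], Q = [[1, 2]].
Insert 7: appended to row 1. P = [[2, 6, 7]], Q = [[1, 2, 3]].
Insert 8: appended to row 1. P = [[2, 6, 7, 8]], Q = [[1, 2, 3, 4]].
Insert 3: 3 bumps 6 from row 1; 6 starts row 2. P = [[2, 3, 7, 8], [6]], Q = [[1, 2, 3, 4], [5]].
Insert 5: 5 bumps 7 from row 1; 7 appends to row 2. P = [[2, 3, 5, 8], [6, 7]], Q = [[1, 2, 3, 4], [5, 6]].
Insert 1: 1 bumps 2 from row 1; 2 bumps 6 from row 2; 6 starts row 3. P = [[1, 3, 5, 8], [2, 7], [6]], Q = [[1, 2, 3, 4], [5, 6], [7]].
Insert 4: 4 bumps 5 from row 1; 5 bumps 7 from row 2; 7 appends to row 3. P = [[1, 3, 4, 8], [2, 5], [6, 7]], Q = [[1, 2, 3, 4], [5, 6], [7, 8]].

So P = [[1, 3, 4, 8], [2, 5], [6, 7]], Q = [[1, 2, 3, 4], [5, 6], [7, 8]].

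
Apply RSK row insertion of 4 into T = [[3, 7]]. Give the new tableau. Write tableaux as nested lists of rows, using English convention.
In row 1, 4 replaces 7 (the leftmost entry greater than 4); 7 is bumped to row 2. 7 starts a new row 2. The new tableau is [[3, 4], [7]].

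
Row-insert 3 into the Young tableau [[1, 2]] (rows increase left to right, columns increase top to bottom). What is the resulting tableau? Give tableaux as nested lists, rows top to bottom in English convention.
3 is larger than every entry of row 1, so it is appended to row 1. The new tableau is [[1, 2, 3]].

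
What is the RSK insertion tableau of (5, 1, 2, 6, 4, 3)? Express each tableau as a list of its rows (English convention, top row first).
Insert 5: appended to row 1. P = [[5]].
Insert 1: 1 bumps 5 from row 1; 5 starts row 2. P = [[1], [5]].
Insert 2: appended to row 1. P = [[1, 2], [5]].
Insert 6: appended to row 1. P = [[1, 2, 6], [5]].
Insert 4: 4 bumps 6 from row 1; 6 appends to row 2. P = [[1, 2, 4], [5, 6]].
Insert 3: 3 bumps 4 from row 1; 4 bumps 5 from row 2; 5 starts row 3. P = [[1, 2, 3], [4, 6], [5]].

So P = [[1, 2, 3], [4, 6], [5]].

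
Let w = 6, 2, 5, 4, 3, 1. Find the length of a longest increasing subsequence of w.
2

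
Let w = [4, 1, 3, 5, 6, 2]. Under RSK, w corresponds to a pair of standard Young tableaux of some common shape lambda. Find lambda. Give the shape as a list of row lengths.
[4, 1, 1]

RSK row insertion gives P = [[1, 2, 5, 6], [3], [4]], which has shape [4, 1, 1].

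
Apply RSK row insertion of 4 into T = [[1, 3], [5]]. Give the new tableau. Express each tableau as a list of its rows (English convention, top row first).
4 is larger than every entry of row 1, so it is appended to row 1. The new tableau is [[1, 3, 4], [5]].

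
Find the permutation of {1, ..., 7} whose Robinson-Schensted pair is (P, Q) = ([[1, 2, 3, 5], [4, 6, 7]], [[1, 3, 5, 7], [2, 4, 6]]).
4 1 6 2 7 3 5

Reverse the RSK construction: for i from n down to 1, find the cell of Q containing i, remove the entry at that cell from P, and reverse-bump it up through P; the value ejected from row 1 is w(i).

Step i=7: Q has 7 at row 1, column 4; remove that cell from P, ejecting 5. So w(7) = 5. P is now [[1, 2, 3], [4, 6, 7]].
Step i=6: Q has 6 at row 2, column 3; remove 7 from row 2 of P and reverse-bump: 7 enters row 1 and ejects 3. So w(6) = 3. P is now [[1, 2, 7], [4, 6]].
Step i=5: Q has 5 at row 1, column 3; remove that cell from P, ejecting 7. So w(5) = 7. P is now [[1, 2], [4, 6]].
Step i=4: Q has 4 at row 2, column 2; remove 6 from row 2 of P and reverse-bump: 6 enters row 1 and ejects 2. So w(4) = 2. P is now [[1, 6], [4]].
Step i=3: Q has 3 at row 1, column 2; remove that cell from P, ejecting 6. So w(3) = 6. P is now [[1], [4]].
Step i=2: Q has 2 at row 2, column 1; remove 4 from row 2 of P and reverse-bump: 4 enters row 1 and ejects 1. So w(2) = 1. P is now [[4]].
Step i=1: Q has 1 at row 1, column 1; remove that cell from P, ejecting 4. So w(1) = 4. P is now [].

So w = 4 1 6 2 7 3 5.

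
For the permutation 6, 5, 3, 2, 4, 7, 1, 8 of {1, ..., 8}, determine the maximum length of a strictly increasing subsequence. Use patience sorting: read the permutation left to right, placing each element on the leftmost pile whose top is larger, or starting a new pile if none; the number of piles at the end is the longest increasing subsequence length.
4

6: new pile. tops = [6]
5: onto pile 1 (replacing 6). tops = [5]
3: onto pile 1 (replacing 5). tops = [3]
2: onto pile 1 (replacing 3). tops = [2]
4: new pile. tops = [2, 4]
7: new pile. tops = [2, 4, 7]
1: onto pile 1 (replacing 2). tops = [1, 4, 7]
8: new pile. tops = [1, 4, 7, 8]

4 piles, so the longest increasing subsequence has length 4.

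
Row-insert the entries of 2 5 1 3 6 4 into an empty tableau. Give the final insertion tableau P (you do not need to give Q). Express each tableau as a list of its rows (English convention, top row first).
P = [[1, 3, 4], [2, 5, 6]]

Insert 2: appended to row 1. P = [[2]].
Insert 5: appended to row 1. P = [[2, 5]].
Insert 1: 1 bumps 2 from row 1; 2 starts row 2. P = [[1, 5], [2]].
Insert 3: 3 bumps 5 from row 1; 5 appends to row 2. P = [[1, 3], [2, 5]].
Insert 6: appended to row 1. P = [[1, 3, 6], [2, 5]].
Insert 4: 4 bumps 6 from row 1; 6 appends to row 2. P = [[1, 3, 4], [2, 5, 6]].

So P = [[1, 3, 4], [2, 5, 6]].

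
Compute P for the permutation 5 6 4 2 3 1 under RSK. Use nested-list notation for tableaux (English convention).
P = [[1, 3], [2, 6], [4], [5]]

Insert 5: appended to row 1. P = [[5]].
Insert 6: appended to row 1. P = [[5, 6]].
Insert 4: 4 bumps 5 from row 1; 5 starts row 2. P = [[4, 6], [5]].
Insert 2: 2 bumps 4 from row 1; 4 bumps 5 from row 2; 5 starts row 3. P = [[2, 6], [4], [5]].
Insert 3: 3 bumps 6 from row 1; 6 appends to row 2. P = [[2, 3], [4, 6], [5]].
Insert 1: 1 bumps 2 from row 1; 2 bumps 4 from row 2; 4 bumps 5 from row 3; 5 starts row 4. P = [[1, 3], [2, 6], [4], [5]].

So P = [[1, 3], [2, 6], [4], [5]].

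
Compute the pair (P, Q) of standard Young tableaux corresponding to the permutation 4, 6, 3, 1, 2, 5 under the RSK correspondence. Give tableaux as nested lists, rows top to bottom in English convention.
P = [[1, 2, 5], [3, 6], [4]], Q = [[1, 2, 6], [3, 5], [4]]

Insert each entry of the permutation into P by Schensted row insertion, recording in Q the position of each new cell.

Insert 4: appended to row 1. P = [[4]].
Insert 6: appended to row 1. P = [[4, 6]].
Insert 3: 3 bumps 4 from row 1; 4 starts row 2. P = [[3, 6], [4]].
Insert 1: 1 bumps 3 from row 1; 3 bumps 4 from row 2; 4 starts row 3. P = [[1, 6], [3], [4]].
Insert 2: 2 bumps 6 from row 1; 6 appends to row 2. P = [[1, 2], [3, 6], [4]].
Insert 5: appended to row 1. P = [[1, 2, 5], [3, 6], [4]].

So P = [[1, 2, 5], [3, 6], [4]], Q = [[1, 2, 6], [3, 5], [4]].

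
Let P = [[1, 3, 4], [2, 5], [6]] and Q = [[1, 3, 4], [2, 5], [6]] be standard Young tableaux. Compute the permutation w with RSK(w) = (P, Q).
Reverse the RSK construction: for i from n down to 1, find the cell of Q containing i, remove the entry at that cell from P, and reverse-bump it up through P; the value ejected from row 1 is w(i).

Step i=6: Q has 6 at row 3, column 1; remove 6 from row 3 of P and reverse-bump: 6 enters row 2 and ejects 5; 5 enters row 1 and ejects 4. So w(6) = 4. P is now [[1, 3, 5], [2, 6]].
Step i=5: Q has 5 at row 2, column 2; remove 6 from row 2 of P and reverse-bump: 6 enters row 1 and ejects 5. So w(5) = 5. P is now [[1, 3, 6], [2]].
Step i=4: Q has 4 at row 1, column 3; remove that cell from P, ejecting 6. So w(4) = 6. P is now [[1, 3], [2]].
Step i=3: Q has 3 at row 1, column 2; remove that cell from P, ejecting 3. So w(3) = 3. P is now [[1], [2]].
Step i=2: Q has 2 at row 2, column 1; remove 2 from row 2 of P and reverse-bump: 2 enters row 1 and ejects 1. So w(2) = 1. P is now [[2]].
Step i=1: Q has 1 at row 1, column 1; remove that cell from P, ejecting 2. So w(1) = 2. P is now [].

So w = 2 1 3 6 5 4.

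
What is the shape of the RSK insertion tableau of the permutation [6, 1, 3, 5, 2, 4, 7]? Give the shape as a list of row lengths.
RSK row insertion gives P = [[1, 2, 4, 7], [3, 5], [6]], which has shape [4, 2, 1].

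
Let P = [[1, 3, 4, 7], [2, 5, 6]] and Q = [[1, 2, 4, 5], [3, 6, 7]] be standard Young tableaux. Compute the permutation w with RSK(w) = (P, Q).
2 5 1 6 7 3 4

Reverse RSK: for i = n, n-1, ..., 1, locate i in Q, remove the corresponding corner cell from P, and reverse-bump its entry up through P; the value ejected from row 1 is w(i).

So w = 2 5 1 6 7 3 4.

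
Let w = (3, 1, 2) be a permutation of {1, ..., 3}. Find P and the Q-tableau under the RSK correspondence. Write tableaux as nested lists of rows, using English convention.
Insert each entry of the permutation into P by Schensted row insertion, recording in Q the position of each new cell.

Insert 3: appended to row 1. P = [[3]].
Insert 1: 1 bumps 3 from row 1; 3 starts row 2. P = [[1], [3]].
Insert 2: appended to row 1. P = [[1, 2], [3]].

So P = [[1, 2], [3]], Q = [[1, 3], [2]].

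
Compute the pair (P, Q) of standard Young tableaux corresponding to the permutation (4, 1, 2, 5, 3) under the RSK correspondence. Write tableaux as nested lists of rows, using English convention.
P = [[1, 2, 3], [4, 5]], Q = [[1, 3, 4], [2, 5]]

Insert each entry of the permutation into P by Schensted row insertion, recording in Q the position of each new cell.

Insert 4: appended to row 1. P = [[4]].
Insert 1: 1 bumps 4 from row 1; 4 starts row 2. P = [[1], [4]].
Insert 2: appended to row 1. P = [[1, 2], [4]].
Insert 5: appended to row 1. P = [[1, 2, 5], [4]].
Insert 3: 3 bumps 5 from row 1; 5 appends to row 2. P = [[1, 2, 3], [4, 5]].

So P = [[1, 2, 3], [4, 5]], Q = [[1, 3, 4], [2, 5]].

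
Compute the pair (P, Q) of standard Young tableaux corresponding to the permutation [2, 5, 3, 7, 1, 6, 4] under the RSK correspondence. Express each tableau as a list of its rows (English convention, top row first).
P = [[1, 3, 4], [2, 6], [5, 7]], Q = [[1, 2, 4], [3, 6], [5, 7]]

Insert each entry of the permutation into P by Schensted row insertion, recording in Q the position of each new cell.

Insert 2: appended to row 1. P = [[2]], Q = [[1]].
Insert 5: appended to row 1. P = [[2, 5]], Q = [[1, 2]].
Insert 3: 3 bumps 5 from row 1; 5 starts row 2. P = [[2, 3], [5]], Q = [[1, 2], [3]].
Insert 7: appended to row 1. P = [[2, 3, 7], [5]], Q = [[1, 2, 4], [3]].
Insert 1: 1 bumps 2 from row 1; 2 bumps 5 from row 2; 5 starts row 3. P = [[1, 3, 7], [2], [5]], Q = [[1, 2, 4], [3], [5]].
Insert 6: 6 bumps 7 from row 1; 7 appends to row 2. P = [[1, 3, 6], [2, 7], [5]], Q = [[1, 2, 4], [3, 6], [5]].
Insert 4: 4 bumps 6 from row 1; 6 bumps 7 from row 2; 7 appends to row 3. P = [[1, 3, 4], [2, 6], [5, 7]], Q = [[1, 2, 4], [3, 6], [5, 7]].

So P = [[1, 3, 4], [2, 6], [5, 7]], Q = [[1, 2, 4], [3, 6], [5, 7]].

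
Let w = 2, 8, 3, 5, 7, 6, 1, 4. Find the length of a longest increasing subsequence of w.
4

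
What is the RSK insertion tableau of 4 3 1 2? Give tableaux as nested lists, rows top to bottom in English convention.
After inserting 4: P = [[4]].
After inserting 3: P = [[3], [4]].
After inserting 1: P = [[1], [3], [4]].
After inserting 2: P = [[1, 2], [3], [4]].

So P = [[1, 2], [3], [4]].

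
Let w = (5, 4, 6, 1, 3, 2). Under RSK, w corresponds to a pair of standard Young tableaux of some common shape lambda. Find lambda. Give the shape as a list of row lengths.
Row-insert each entry into an empty tableau.

After inserting 5: P = [[5]].
After inserting 4: P = [[4], [5]].
After inserting 6: P = [[4, 6], [5]].
After inserting 1: P = [[1, 6], [4], [5]].
After inserting 3: P = [[1, 3], [4, 6], [5]].
After inserting 2: P = [[1, 2], [3, 6], [4], [5]].

The final insertion tableau P = [[1, 2], [3, 6], [4], [5]] has shape [2, 2, 1, 1].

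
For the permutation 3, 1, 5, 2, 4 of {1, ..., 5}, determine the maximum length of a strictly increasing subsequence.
3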